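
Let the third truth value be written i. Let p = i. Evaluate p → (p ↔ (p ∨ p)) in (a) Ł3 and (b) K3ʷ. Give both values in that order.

1; i

In Ł3: p ∨ p = i ∨ i = i
p ↔ (p ∨ p) = i ↔ i = 1  [1 − |½−½|]
p → (p ↔ (p ∨ p)) = i → 1 = 1
In K3ʷ: p ∨ p = i ∨ i = i
p ↔ (p ∨ p) = i ↔ i = i
p → (p ↔ (p ∨ p)) = i → i = i
They differ because Ł3 and K3ʷ treat i differently under the binary connectives.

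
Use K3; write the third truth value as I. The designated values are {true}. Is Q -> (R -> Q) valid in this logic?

No

Countermodel: Q=I, R=true gives I, which is not designated.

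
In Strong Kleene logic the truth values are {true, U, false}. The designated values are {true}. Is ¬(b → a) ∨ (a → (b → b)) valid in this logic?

No

Countermodel: b=U, a=true gives U, which is not designated.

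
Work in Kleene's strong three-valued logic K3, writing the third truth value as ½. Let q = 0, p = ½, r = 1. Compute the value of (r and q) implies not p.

1

r and q = 1 and 0 = 0
not p = not ½ = ½
(r and q) implies not p = 0 implies ½ = 1  [not 0 or ½]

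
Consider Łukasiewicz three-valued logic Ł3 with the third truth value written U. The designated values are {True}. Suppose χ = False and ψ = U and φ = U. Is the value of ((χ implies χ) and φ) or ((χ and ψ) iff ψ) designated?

No

χ implies χ = False implies False = True
(χ implies χ) and φ = True and U = U
χ and ψ = False and U = False
(χ and ψ) iff ψ = False iff U = U
((χ implies χ) and φ) or ((χ and ψ) iff ψ) = U or U = U
U ∉ {True}.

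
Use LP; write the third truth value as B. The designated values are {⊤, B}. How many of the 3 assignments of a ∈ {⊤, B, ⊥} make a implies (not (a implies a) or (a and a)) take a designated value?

3

a=⊤: ⊤ ✓
a=B: B ✓
a=⊥: ⊤ ✓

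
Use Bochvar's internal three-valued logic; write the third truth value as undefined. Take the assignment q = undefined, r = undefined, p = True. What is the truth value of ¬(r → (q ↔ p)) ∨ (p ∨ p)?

q ↔ p = undefined ↔ True = undefined
r → (q ↔ p) = undefined → undefined = undefined  [any arg is the third value ⇒ result is the third value]
¬(r → (q ↔ p)) = ¬undefined = undefined
p ∨ p = True ∨ True = True
¬(r → (q ↔ p)) ∨ (p ∨ p) = undefined ∨ True = undefined

undefined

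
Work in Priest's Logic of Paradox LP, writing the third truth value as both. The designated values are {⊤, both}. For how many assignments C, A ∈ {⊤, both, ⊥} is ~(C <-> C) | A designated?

Of the 9 assignments, 7 give a value in {⊤, both}.

7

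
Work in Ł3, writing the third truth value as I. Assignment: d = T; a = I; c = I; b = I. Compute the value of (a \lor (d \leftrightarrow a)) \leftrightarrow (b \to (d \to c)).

I

d \leftrightarrow a = T \leftrightarrow I = I  [1 − |1−½|]
a \lor (d \leftrightarrow a) = I \lor I = I
d \to c = T \to I = I
b \to (d \to c) = I \to I = T
(a \lor (d \leftrightarrow a)) \leftrightarrow (b \to (d \to c)) = I \leftrightarrow T = I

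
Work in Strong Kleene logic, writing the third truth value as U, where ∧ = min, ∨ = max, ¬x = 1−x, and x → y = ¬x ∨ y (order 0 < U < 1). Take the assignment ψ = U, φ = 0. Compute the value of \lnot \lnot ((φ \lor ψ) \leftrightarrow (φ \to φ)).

φ \lor ψ = 0 \lor U = U
φ \to φ = 0 \to 0 = 1
(φ \lor ψ) \leftrightarrow (φ \to φ) = U \leftrightarrow 1 = U
\lnot ((φ \lor ψ) \leftrightarrow (φ \to φ)) = \lnot U = U
\lnot \lnot ((φ \lor ψ) \leftrightarrow (φ \to φ)) = \lnot U = U

U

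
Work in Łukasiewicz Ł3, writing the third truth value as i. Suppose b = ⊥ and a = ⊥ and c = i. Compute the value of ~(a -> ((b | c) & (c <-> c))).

⊥

b | c = ⊥ | i = i
c <-> c = i <-> i = ⊤
(b | c) & (c <-> c) = i & ⊤ = i
a -> ((b | c) & (c <-> c)) = ⊥ -> i = ⊤
~(a -> ((b | c) & (c <-> c))) = ~⊤ = ⊥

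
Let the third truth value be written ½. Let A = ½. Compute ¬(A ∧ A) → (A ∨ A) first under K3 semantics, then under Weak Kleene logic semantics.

½; ½

In K3: A ∧ A = ½ ∧ ½ = ½
¬(A ∧ A) = ¬½ = ½
A ∨ A = ½ ∨ ½ = ½
¬(A ∧ A) → (A ∨ A) = ½ → ½ = ½  [¬½ ∨ ½]
In Weak Kleene logic: A ∧ A = ½ ∧ ½ = ½
¬(A ∧ A) = ¬½ = ½
A ∨ A = ½ ∨ ½ = ½
¬(A ∧ A) → (A ∨ A) = ½ → ½ = ½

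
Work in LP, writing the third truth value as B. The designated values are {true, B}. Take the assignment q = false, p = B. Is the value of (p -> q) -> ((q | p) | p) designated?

p -> q = B -> false = B
q | p = false | B = B
(q | p) | p = B | B = B
(p -> q) -> ((q | p) | p) = B -> B = B
B ∈ {true, B}.

Yes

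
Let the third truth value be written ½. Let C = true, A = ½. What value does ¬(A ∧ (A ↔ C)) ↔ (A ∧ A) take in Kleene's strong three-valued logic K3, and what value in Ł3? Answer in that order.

In Kleene's strong three-valued logic K3: A ↔ C = ½ ↔ true = ½
A ∧ (A ↔ C) = ½ ∧ ½ = ½
¬(A ∧ (A ↔ C)) = ¬½ = ½
A ∧ A = ½ ∧ ½ = ½
¬(A ∧ (A ↔ C)) ↔ (A ∧ A) = ½ ↔ ½ = ½
In Ł3: A ↔ C = ½ ↔ true = ½  [1 − |½−1|]
A ∧ (A ↔ C) = ½ ∧ ½ = ½
¬(A ∧ (A ↔ C)) = ¬½ = ½
A ∧ A = ½ ∧ ½ = ½
¬(A ∧ (A ↔ C)) ↔ (A ∧ A) = ½ ↔ ½ = true
They differ because Kleene's strong three-valued logic K3 and Ł3 treat ½ differently under implication.

½; true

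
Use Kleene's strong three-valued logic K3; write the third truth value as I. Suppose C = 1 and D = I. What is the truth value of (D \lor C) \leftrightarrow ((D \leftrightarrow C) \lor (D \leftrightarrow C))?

I

D \lor C = I \lor 1 = 1
D \leftrightarrow C = I \leftrightarrow 1 = I
D \leftrightarrow C = I \leftrightarrow 1 = I
(D \leftrightarrow C) \lor (D \leftrightarrow C) = I \lor I = I
(D \lor C) \leftrightarrow ((D \leftrightarrow C) \lor (D \leftrightarrow C)) = 1 \leftrightarrow I = I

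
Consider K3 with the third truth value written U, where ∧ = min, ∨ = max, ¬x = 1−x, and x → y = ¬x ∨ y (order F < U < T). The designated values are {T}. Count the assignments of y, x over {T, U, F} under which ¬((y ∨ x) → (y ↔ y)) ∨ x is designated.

Designated under: (y=T, x=T); (y=U, x=T); (y=F, x=T).

3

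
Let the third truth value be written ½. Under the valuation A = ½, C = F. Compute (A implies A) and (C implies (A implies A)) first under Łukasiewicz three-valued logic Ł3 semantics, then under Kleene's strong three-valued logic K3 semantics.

T; ½

In Łukasiewicz three-valued logic Ł3: A implies A = ½ implies ½ = T  [min(1, 1−½+½)]
A implies A = ½ implies ½ = T
C implies (A implies A) = F implies T = T
(A implies A) and (C implies (A implies A)) = T and T = T
In Kleene's strong three-valued logic K3: A implies A = ½ implies ½ = ½  [not ½ or ½]
A implies A = ½ implies ½ = ½
C implies (A implies A) = F implies ½ = T
(A implies A) and (C implies (A implies A)) = ½ and T = ½
They differ because Łukasiewicz three-valued logic Ł3 and Kleene's strong three-valued logic K3 treat ½ differently under implication.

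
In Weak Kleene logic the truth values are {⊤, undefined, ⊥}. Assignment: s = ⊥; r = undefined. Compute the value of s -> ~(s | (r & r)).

undefined

r & r = undefined & undefined = undefined
s | (r & r) = ⊥ | undefined = undefined
~(s | (r & r)) = ~undefined = undefined
s -> ~(s | (r & r)) = ⊥ -> undefined = undefined  [any arg is the third value ⇒ result is the third value]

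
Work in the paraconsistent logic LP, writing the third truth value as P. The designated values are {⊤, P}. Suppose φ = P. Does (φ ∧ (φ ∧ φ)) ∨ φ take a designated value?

Yes

φ ∧ φ = P ∧ P = P
φ ∧ (φ ∧ φ) = P ∧ P = P
(φ ∧ (φ ∧ φ)) ∨ φ = P ∨ P = P
P ∈ {⊤, P}.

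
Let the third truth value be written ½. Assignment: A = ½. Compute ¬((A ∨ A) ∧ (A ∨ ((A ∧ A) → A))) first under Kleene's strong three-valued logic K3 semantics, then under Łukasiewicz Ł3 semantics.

In Kleene's strong three-valued logic K3: A ∨ A = ½ ∨ ½ = ½
A ∧ A = ½ ∧ ½ = ½
(A ∧ A) → A = ½ → ½ = ½  [¬½ ∨ ½]
A ∨ ((A ∧ A) → A) = ½ ∨ ½ = ½
(A ∨ A) ∧ (A ∨ ((A ∧ A) → A)) = ½ ∧ ½ = ½
¬((A ∨ A) ∧ (A ∨ ((A ∧ A) → A))) = ¬½ = ½
In Łukasiewicz Ł3: A ∨ A = ½ ∨ ½ = ½
A ∧ A = ½ ∧ ½ = ½
(A ∧ A) → A = ½ → ½ = ⊤  [min(1, 1−½+½)]
A ∨ ((A ∧ A) → A) = ½ ∨ ⊤ = ⊤
(A ∨ A) ∧ (A ∨ ((A ∧ A) → A)) = ½ ∧ ⊤ = ½
¬((A ∨ A) ∧ (A ∨ ((A ∧ A) → A))) = ¬½ = ½

½; ½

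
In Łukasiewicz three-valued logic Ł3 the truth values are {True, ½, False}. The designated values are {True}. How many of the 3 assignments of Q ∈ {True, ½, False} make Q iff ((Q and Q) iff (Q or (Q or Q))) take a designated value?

1

Q=True: True ✓
Q=½: ½ ·
Q=False: False ·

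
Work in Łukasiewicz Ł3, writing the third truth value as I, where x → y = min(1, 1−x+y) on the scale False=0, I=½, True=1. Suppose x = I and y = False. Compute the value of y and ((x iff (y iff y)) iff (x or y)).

y iff y = False iff False = True
x iff (y iff y) = I iff True = I  [1 − |½−1|]
x or y = I or False = I
(x iff (y iff y)) iff (x or y) = I iff I = True
y and ((x iff (y iff y)) iff (x or y)) = False and True = False

False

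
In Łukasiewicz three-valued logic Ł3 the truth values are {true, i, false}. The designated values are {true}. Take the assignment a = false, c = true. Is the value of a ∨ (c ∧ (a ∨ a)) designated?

No

a ∨ a = false ∨ false = false
c ∧ (a ∨ a) = true ∧ false = false
a ∨ (c ∧ (a ∨ a)) = false ∨ false = false
false ∉ {true}.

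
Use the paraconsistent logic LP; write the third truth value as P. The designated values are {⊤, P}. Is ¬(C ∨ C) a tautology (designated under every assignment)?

No

Countermodel: C=⊤ gives ⊥, which is not designated.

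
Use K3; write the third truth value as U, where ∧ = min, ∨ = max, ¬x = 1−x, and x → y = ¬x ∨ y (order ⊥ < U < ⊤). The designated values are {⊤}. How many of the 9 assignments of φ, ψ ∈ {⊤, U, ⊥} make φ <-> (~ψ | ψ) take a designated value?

Designated under: (φ=⊤, ψ=⊤); (φ=⊤, ψ=⊥).

2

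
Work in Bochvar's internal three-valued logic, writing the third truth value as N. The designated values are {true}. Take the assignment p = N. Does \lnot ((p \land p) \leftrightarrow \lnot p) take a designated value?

p \land p = N \land N = N
\lnot p = \lnot N = N
(p \land p) \leftrightarrow \lnot p = N \leftrightarrow N = N
\lnot ((p \land p) \leftrightarrow \lnot p) = \lnot N = N
N ∉ {true}.

No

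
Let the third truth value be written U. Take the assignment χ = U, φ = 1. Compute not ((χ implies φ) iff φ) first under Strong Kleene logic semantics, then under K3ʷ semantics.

0; U

In Strong Kleene logic: χ implies φ = U implies 1 = 1  [not U or 1]
(χ implies φ) iff φ = 1 iff 1 = 1
not ((χ implies φ) iff φ) = not 1 = 0
In K3ʷ: χ implies φ = U implies 1 = U  [any arg is the third value ⇒ result is the third value]
(χ implies φ) iff φ = U iff 1 = U
not ((χ implies φ) iff φ) = not U = U
They differ because Strong Kleene logic and K3ʷ treat U differently under the binary connectives.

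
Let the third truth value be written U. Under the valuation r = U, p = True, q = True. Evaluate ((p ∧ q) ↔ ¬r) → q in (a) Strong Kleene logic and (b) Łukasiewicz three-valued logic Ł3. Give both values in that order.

In Strong Kleene logic: p ∧ q = True ∧ True = True
¬r = ¬U = U
(p ∧ q) ↔ ¬r = True ↔ U = U
((p ∧ q) ↔ ¬r) → q = U → True = True
In Łukasiewicz three-valued logic Ł3: p ∧ q = True ∧ True = True
¬r = ¬U = U
(p ∧ q) ↔ ¬r = True ↔ U = U
((p ∧ q) ↔ ¬r) → q = U → True = True

True; True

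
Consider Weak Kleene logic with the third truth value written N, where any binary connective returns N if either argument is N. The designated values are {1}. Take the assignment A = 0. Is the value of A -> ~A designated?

~A = ~0 = 1
A -> ~A = 0 -> 1 = 1
1 ∈ {1}.

Yes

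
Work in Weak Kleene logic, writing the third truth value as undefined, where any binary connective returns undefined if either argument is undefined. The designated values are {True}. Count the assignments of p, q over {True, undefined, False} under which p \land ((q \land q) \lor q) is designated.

1

Designated under: (p=True, q=True).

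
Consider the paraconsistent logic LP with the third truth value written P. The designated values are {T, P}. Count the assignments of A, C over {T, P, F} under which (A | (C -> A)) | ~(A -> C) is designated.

8

Of the 9 assignments, 8 give a value in {T, P}.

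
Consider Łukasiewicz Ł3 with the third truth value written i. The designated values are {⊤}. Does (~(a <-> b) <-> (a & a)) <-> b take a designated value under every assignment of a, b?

No

Countermodel: a=⊤, b=⊤ gives ⊥, which is not designated.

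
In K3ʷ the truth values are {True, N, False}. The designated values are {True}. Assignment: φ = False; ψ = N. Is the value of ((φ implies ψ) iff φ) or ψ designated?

No

φ implies ψ = False implies N = N  [any arg is the third value ⇒ result is the third value]
(φ implies ψ) iff φ = N iff False = N
((φ implies ψ) iff φ) or ψ = N or N = N
N ∉ {True}.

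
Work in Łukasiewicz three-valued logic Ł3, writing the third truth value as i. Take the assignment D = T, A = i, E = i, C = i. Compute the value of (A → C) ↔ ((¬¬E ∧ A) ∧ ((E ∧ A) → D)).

i

A → C = i → i = T  [min(1, 1−½+½)]
¬E = ¬i = i
¬¬E = ¬i = i
¬¬E ∧ A = i ∧ i = i
E ∧ A = i ∧ i = i
(E ∧ A) → D = i → T = T
(¬¬E ∧ A) ∧ ((E ∧ A) → D) = i ∧ T = i
(A → C) ↔ ((¬¬E ∧ A) ∧ ((E ∧ A) → D)) = T ↔ i = i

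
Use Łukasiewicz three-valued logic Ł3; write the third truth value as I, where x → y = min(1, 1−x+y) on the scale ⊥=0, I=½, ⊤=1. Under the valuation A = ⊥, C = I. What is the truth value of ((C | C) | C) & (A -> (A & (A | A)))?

C | C = I | I = I
(C | C) | C = I | I = I
A | A = ⊥ | ⊥ = ⊥
A & (A | A) = ⊥ & ⊥ = ⊥
A -> (A & (A | A)) = ⊥ -> ⊥ = ⊤
((C | C) | C) & (A -> (A & (A | A))) = I & ⊤ = I

I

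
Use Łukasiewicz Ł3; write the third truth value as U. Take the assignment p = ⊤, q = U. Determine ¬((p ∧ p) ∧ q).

U

p ∧ p = ⊤ ∧ ⊤ = ⊤
(p ∧ p) ∧ q = ⊤ ∧ U = U
¬((p ∧ p) ∧ q) = ¬U = U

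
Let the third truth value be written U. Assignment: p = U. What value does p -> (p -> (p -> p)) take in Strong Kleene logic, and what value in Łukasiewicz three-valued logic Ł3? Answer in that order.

In Strong Kleene logic: p -> p = U -> U = U  [~U | U]
p -> (p -> p) = U -> U = U
p -> (p -> (p -> p)) = U -> U = U
In Łukasiewicz three-valued logic Ł3: p -> p = U -> U = ⊤
p -> (p -> p) = U -> ⊤ = ⊤
p -> (p -> (p -> p)) = U -> ⊤ = ⊤
They differ because Strong Kleene logic and Łukasiewicz three-valued logic Ł3 treat U differently under implication.

U; ⊤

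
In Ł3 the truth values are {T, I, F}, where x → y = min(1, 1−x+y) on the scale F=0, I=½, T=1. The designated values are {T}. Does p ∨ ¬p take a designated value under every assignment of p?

No

Countermodel: p=I gives I, which is not designated.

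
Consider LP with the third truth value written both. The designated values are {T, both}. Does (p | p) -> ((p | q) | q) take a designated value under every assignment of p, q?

Every assignment of p, q over {T, both, F} gives a value in {T, both}.
In particular, with p=both, q=both: (p | p) -> ((p | q) | q) = both.

Yes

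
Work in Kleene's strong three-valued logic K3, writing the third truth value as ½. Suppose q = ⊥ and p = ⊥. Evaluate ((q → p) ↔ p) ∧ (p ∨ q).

⊥

q → p = ⊥ → ⊥ = ⊤
(q → p) ↔ p = ⊤ ↔ ⊥ = ⊥
p ∨ q = ⊥ ∨ ⊥ = ⊥
((q → p) ↔ p) ∧ (p ∨ q) = ⊥ ∧ ⊥ = ⊥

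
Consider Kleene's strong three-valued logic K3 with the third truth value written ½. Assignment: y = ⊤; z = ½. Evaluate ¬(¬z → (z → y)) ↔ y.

⊥

¬z = ¬½ = ½
z → y = ½ → ⊤ = ⊤  [¬½ ∨ ⊤]
¬z → (z → y) = ½ → ⊤ = ⊤
¬(¬z → (z → y)) = ¬⊤ = ⊥
¬(¬z → (z → y)) ↔ y = ⊥ ↔ ⊤ = ⊥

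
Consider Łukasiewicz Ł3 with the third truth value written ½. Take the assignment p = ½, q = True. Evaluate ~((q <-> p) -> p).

False

q <-> p = True <-> ½ = ½  [1 − |1−½|]
(q <-> p) -> p = ½ -> ½ = True
~((q <-> p) -> p) = ~True = False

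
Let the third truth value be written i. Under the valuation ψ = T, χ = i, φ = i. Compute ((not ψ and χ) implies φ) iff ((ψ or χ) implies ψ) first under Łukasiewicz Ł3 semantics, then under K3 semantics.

T; T

In Łukasiewicz Ł3: not ψ = not T = F
not ψ and χ = F and i = F
(not ψ and χ) implies φ = F implies i = T  [min(1, 1−0+½)]
ψ or χ = T or i = T
(ψ or χ) implies ψ = T implies T = T
((not ψ and χ) implies φ) iff ((ψ or χ) implies ψ) = T iff T = T
In K3: not ψ = not T = F
not ψ and χ = F and i = F
(not ψ and χ) implies φ = F implies i = T
ψ or χ = T or i = T
(ψ or χ) implies ψ = T implies T = T
((not ψ and χ) implies φ) iff ((ψ or χ) implies ψ) = T iff T = T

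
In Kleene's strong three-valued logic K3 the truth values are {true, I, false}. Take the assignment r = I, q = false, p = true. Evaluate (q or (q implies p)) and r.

I

q implies p = false implies true = true
q or (q implies p) = false or true = true
(q or (q implies p)) and r = true and I = I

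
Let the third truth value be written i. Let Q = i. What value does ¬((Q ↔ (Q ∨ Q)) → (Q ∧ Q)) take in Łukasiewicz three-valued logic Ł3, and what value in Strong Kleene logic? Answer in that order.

In Łukasiewicz three-valued logic Ł3: Q ∨ Q = i ∨ i = i
Q ↔ (Q ∨ Q) = i ↔ i = T  [1 − |½−½|]
Q ∧ Q = i ∧ i = i
(Q ↔ (Q ∨ Q)) → (Q ∧ Q) = T → i = i
¬((Q ↔ (Q ∨ Q)) → (Q ∧ Q)) = ¬i = i
In Strong Kleene logic: Q ∨ Q = i ∨ i = i
Q ↔ (Q ∨ Q) = i ↔ i = i
Q ∧ Q = i ∧ i = i
(Q ↔ (Q ∨ Q)) → (Q ∧ Q) = i → i = i  [¬i ∨ i]
¬((Q ↔ (Q ∨ Q)) → (Q ∧ Q)) = ¬i = i

i; i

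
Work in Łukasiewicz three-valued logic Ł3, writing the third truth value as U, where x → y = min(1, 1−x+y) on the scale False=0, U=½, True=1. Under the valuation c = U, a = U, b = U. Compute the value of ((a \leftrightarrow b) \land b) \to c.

a \leftrightarrow b = U \leftrightarrow U = True  [1 − |½−½|]
(a \leftrightarrow b) \land b = True \land U = U
((a \leftrightarrow b) \land b) \to c = U \to U = True

True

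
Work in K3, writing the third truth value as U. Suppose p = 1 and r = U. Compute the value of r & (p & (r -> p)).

U

r -> p = U -> 1 = 1
p & (r -> p) = 1 & 1 = 1
r & (p & (r -> p)) = U & 1 = U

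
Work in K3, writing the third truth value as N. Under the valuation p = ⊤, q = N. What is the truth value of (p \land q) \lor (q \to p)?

p \land q = ⊤ \land N = N
q \to p = N \to ⊤ = ⊤  [\lnot N \lor ⊤]
(p \land q) \lor (q \to p) = N \lor ⊤ = ⊤

⊤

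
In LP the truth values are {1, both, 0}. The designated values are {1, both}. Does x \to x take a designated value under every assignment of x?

Yes

Every assignment of x over {1, both, 0} gives a value in {1, both}.
In particular, with x=both: x \to x = both.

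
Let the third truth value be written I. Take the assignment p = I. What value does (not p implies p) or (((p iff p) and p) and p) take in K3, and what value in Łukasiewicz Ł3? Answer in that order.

I; true

In K3: not p = not I = I
not p implies p = I implies I = I
p iff p = I iff I = I
(p iff p) and p = I and I = I
((p iff p) and p) and p = I and I = I
(not p implies p) or (((p iff p) and p) and p) = I or I = I
In Łukasiewicz Ł3: not p = not I = I
not p implies p = I implies I = true  [min(1, 1−½+½)]
p iff p = I iff I = true
(p iff p) and p = true and I = I
((p iff p) and p) and p = I and I = I
(not p implies p) or (((p iff p) and p) and p) = true or I = true
They differ because K3 and Łukasiewicz Ł3 treat I differently under implication.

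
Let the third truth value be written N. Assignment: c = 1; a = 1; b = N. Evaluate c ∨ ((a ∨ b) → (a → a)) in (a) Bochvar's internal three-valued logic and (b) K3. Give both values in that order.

N; 1

In Bochvar's internal three-valued logic: a ∨ b = 1 ∨ N = N
a → a = 1 → 1 = 1
(a ∨ b) → (a → a) = N → 1 = N  [any arg is the third value ⇒ result is the third value]
c ∨ ((a ∨ b) → (a → a)) = 1 ∨ N = N
In K3: a ∨ b = 1 ∨ N = 1
a → a = 1 → 1 = 1
(a ∨ b) → (a → a) = 1 → 1 = 1
c ∨ ((a ∨ b) → (a → a)) = 1 ∨ 1 = 1
They differ because Bochvar's internal three-valued logic and K3 treat N differently under the binary connectives.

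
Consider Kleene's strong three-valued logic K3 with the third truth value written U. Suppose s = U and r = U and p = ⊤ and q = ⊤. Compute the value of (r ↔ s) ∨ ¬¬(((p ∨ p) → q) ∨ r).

⊤

r ↔ s = U ↔ U = U
p ∨ p = ⊤ ∨ ⊤ = ⊤
(p ∨ p) → q = ⊤ → ⊤ = ⊤
((p ∨ p) → q) ∨ r = ⊤ ∨ U = ⊤
¬(((p ∨ p) → q) ∨ r) = ¬⊤ = ⊥
¬¬(((p ∨ p) → q) ∨ r) = ¬⊥ = ⊤
(r ↔ s) ∨ ¬¬(((p ∨ p) → q) ∨ r) = U ∨ ⊤ = ⊤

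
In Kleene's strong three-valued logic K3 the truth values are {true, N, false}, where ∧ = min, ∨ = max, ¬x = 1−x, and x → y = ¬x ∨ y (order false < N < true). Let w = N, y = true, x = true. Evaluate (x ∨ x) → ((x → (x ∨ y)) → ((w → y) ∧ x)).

x ∨ x = true ∨ true = true
x ∨ y = true ∨ true = true
x → (x ∨ y) = true → true = true
w → y = N → true = true  [¬N ∨ true]
(w → y) ∧ x = true ∧ true = true
(x → (x ∨ y)) → ((w → y) ∧ x) = true → true = true
(x ∨ x) → ((x → (x ∨ y)) → ((w → y) ∧ x)) = true → true = true

true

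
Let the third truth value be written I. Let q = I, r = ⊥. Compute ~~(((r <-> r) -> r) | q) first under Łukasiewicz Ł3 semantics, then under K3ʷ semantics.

I; I

In Łukasiewicz Ł3: r <-> r = ⊥ <-> ⊥ = ⊤
(r <-> r) -> r = ⊤ -> ⊥ = ⊥
((r <-> r) -> r) | q = ⊥ | I = I
~(((r <-> r) -> r) | q) = ~I = I
~~(((r <-> r) -> r) | q) = ~I = I
In K3ʷ: r <-> r = ⊥ <-> ⊥ = ⊤
(r <-> r) -> r = ⊤ -> ⊥ = ⊥
((r <-> r) -> r) | q = ⊥ | I = I
~(((r <-> r) -> r) | q) = ~I = I
~~(((r <-> r) -> r) | q) = ~I = I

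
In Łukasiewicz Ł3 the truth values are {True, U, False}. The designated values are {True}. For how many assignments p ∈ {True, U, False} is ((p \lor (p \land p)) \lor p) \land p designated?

p=True: True ✓
p=U: U ·
p=False: False ·

1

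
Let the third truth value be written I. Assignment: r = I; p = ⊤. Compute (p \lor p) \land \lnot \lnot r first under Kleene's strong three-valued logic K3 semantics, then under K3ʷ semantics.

In Kleene's strong three-valued logic K3: p \lor p = ⊤ \lor ⊤ = ⊤
\lnot r = \lnot I = I
\lnot \lnot r = \lnot I = I
(p \lor p) \land \lnot \lnot r = ⊤ \land I = I
In K3ʷ: p \lor p = ⊤ \lor ⊤ = ⊤
\lnot r = \lnot I = I
\lnot \lnot r = \lnot I = I
(p \lor p) \land \lnot \lnot r = ⊤ \land I = I

I; I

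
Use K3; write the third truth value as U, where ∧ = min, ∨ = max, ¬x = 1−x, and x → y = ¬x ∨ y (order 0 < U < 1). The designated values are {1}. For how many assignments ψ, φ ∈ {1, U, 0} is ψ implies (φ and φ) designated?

Of the 9 assignments, 5 give a value in {1}.

5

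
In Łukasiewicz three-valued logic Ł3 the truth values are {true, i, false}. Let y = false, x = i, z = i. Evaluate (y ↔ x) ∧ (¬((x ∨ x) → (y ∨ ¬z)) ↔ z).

i

y ↔ x = false ↔ i = i  [1 − |0−½|]
x ∨ x = i ∨ i = i
¬z = ¬i = i
y ∨ ¬z = false ∨ i = i
(x ∨ x) → (y ∨ ¬z) = i → i = true
¬((x ∨ x) → (y ∨ ¬z)) = ¬true = false
¬((x ∨ x) → (y ∨ ¬z)) ↔ z = false ↔ i = i
(y ↔ x) ∧ (¬((x ∨ x) → (y ∨ ¬z)) ↔ z) = i ∧ i = i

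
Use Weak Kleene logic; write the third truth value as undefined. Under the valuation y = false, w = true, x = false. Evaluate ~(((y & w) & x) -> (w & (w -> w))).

y & w = false & true = false
(y & w) & x = false & false = false
w -> w = true -> true = true
w & (w -> w) = true & true = true
((y & w) & x) -> (w & (w -> w)) = false -> true = true
~(((y & w) & x) -> (w & (w -> w))) = ~true = false

false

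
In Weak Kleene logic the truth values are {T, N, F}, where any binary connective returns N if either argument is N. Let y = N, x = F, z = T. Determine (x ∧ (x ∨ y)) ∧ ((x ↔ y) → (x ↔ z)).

N

x ∨ y = F ∨ N = N
x ∧ (x ∨ y) = F ∧ N = N
x ↔ y = F ↔ N = N
x ↔ z = F ↔ T = F
(x ↔ y) → (x ↔ z) = N → F = N  [any arg is the third value ⇒ result is the third value]
(x ∧ (x ∨ y)) ∧ ((x ↔ y) → (x ↔ z)) = N ∧ N = N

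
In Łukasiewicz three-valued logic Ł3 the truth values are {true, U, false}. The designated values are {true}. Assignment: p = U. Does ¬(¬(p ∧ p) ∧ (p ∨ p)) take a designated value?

p ∧ p = U ∧ U = U
¬(p ∧ p) = ¬U = U
p ∨ p = U ∨ U = U
¬(p ∧ p) ∧ (p ∨ p) = U ∧ U = U
¬(¬(p ∧ p) ∧ (p ∨ p)) = ¬U = U
U ∉ {true}.

No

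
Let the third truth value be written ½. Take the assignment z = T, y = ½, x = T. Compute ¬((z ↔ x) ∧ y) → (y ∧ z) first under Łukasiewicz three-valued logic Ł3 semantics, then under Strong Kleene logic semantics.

T; ½

In Łukasiewicz three-valued logic Ł3: z ↔ x = T ↔ T = T
(z ↔ x) ∧ y = T ∧ ½ = ½
¬((z ↔ x) ∧ y) = ¬½ = ½
y ∧ z = ½ ∧ T = ½
¬((z ↔ x) ∧ y) → (y ∧ z) = ½ → ½ = T  [min(1, 1−½+½)]
In Strong Kleene logic: z ↔ x = T ↔ T = T
(z ↔ x) ∧ y = T ∧ ½ = ½
¬((z ↔ x) ∧ y) = ¬½ = ½
y ∧ z = ½ ∧ T = ½
¬((z ↔ x) ∧ y) → (y ∧ z) = ½ → ½ = ½
They differ because Łukasiewicz three-valued logic Ł3 and Strong Kleene logic treat ½ differently under implication.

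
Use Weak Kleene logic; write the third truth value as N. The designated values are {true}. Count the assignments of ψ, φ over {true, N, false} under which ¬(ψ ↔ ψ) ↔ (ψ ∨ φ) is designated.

Designated under: (ψ=false, φ=false).

1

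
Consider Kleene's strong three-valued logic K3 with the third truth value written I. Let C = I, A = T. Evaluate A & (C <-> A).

C <-> A = I <-> T = I
A & (C <-> A) = T & I = I

I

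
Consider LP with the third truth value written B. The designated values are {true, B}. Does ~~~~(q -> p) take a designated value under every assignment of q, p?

No

Countermodel: q=true, p=false gives false, which is not designated.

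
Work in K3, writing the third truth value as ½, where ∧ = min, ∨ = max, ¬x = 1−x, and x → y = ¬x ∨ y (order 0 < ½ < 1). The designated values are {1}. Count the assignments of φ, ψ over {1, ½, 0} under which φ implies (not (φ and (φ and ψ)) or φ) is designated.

Of the 9 assignments, 7 give a value in {1}.

7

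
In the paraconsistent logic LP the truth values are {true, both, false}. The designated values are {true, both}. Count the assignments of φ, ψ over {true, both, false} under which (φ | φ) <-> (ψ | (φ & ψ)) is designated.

Of the 9 assignments, 7 give a value in {true, both}.

7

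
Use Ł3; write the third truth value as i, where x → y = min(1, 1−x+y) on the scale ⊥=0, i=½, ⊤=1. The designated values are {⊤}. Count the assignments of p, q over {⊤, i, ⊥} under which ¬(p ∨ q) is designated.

Designated under: (p=⊥, q=⊥).

1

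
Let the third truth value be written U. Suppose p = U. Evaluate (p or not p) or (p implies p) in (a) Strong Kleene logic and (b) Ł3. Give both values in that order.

In Strong Kleene logic: not p = not U = U
p or not p = U or U = U
p implies p = U implies U = U
(p or not p) or (p implies p) = U or U = U
In Ł3: not p = not U = U
p or not p = U or U = U
p implies p = U implies U = True  [min(1, 1−½+½)]
(p or not p) or (p implies p) = U or True = True
They differ because Strong Kleene logic and Ł3 treat U differently under implication.

U; True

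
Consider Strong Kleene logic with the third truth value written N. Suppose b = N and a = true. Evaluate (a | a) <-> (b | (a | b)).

true

a | a = true | true = true
a | b = true | N = true
b | (a | b) = N | true = true
(a | a) <-> (b | (a | b)) = true <-> true = true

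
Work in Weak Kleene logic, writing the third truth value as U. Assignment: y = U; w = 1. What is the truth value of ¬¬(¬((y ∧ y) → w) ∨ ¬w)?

y ∧ y = U ∧ U = U
(y ∧ y) → w = U → 1 = U  [any arg is the third value ⇒ result is the third value]
¬((y ∧ y) → w) = ¬U = U
¬w = ¬1 = 0
¬((y ∧ y) → w) ∨ ¬w = U ∨ 0 = U
¬(¬((y ∧ y) → w) ∨ ¬w) = ¬U = U
¬¬(¬((y ∧ y) → w) ∨ ¬w) = ¬U = U

U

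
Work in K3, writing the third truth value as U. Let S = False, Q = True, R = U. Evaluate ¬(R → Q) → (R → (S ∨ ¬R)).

R → Q = U → True = True  [¬U ∨ True]
¬(R → Q) = ¬True = False
¬R = ¬U = U
S ∨ ¬R = False ∨ U = U
R → (S ∨ ¬R) = U → U = U
¬(R → Q) → (R → (S ∨ ¬R)) = False → U = True

True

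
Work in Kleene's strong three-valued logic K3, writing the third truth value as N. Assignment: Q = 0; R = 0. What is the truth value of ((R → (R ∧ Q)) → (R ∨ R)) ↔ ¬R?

R ∧ Q = 0 ∧ 0 = 0
R → (R ∧ Q) = 0 → 0 = 1
R ∨ R = 0 ∨ 0 = 0
(R → (R ∧ Q)) → (R ∨ R) = 1 → 0 = 0
¬R = ¬0 = 1
((R → (R ∧ Q)) → (R ∨ R)) ↔ ¬R = 0 ↔ 1 = 0

0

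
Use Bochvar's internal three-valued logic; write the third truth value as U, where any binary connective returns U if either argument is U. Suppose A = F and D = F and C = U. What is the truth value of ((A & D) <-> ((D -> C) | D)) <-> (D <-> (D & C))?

A & D = F & F = F
D -> C = F -> U = U
(D -> C) | D = U | F = U
(A & D) <-> ((D -> C) | D) = F <-> U = U
D & C = F & U = U
D <-> (D & C) = F <-> U = U
((A & D) <-> ((D -> C) | D)) <-> (D <-> (D & C)) = U <-> U = U

U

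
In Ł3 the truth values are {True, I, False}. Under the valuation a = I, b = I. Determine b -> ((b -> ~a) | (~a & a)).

True

~a = ~I = I
b -> ~a = I -> I = True  [min(1, 1−½+½)]
~a = ~I = I
~a & a = I & I = I
(b -> ~a) | (~a & a) = True | I = True
b -> ((b -> ~a) | (~a & a)) = I -> True = True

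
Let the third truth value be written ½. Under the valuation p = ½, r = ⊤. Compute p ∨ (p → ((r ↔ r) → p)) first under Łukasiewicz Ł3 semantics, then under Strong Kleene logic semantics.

In Łukasiewicz Ł3: r ↔ r = ⊤ ↔ ⊤ = ⊤
(r ↔ r) → p = ⊤ → ½ = ½  [min(1, 1−1+½)]
p → ((r ↔ r) → p) = ½ → ½ = ⊤
p ∨ (p → ((r ↔ r) → p)) = ½ ∨ ⊤ = ⊤
In Strong Kleene logic: r ↔ r = ⊤ ↔ ⊤ = ⊤
(r ↔ r) → p = ⊤ → ½ = ½  [¬⊤ ∨ ½]
p → ((r ↔ r) → p) = ½ → ½ = ½
p ∨ (p → ((r ↔ r) → p)) = ½ ∨ ½ = ½
They differ because Łukasiewicz Ł3 and Strong Kleene logic treat ½ differently under implication.

⊤; ½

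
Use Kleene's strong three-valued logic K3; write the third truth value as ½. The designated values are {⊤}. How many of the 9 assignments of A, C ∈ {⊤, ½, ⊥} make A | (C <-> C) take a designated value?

7

Of the 9 assignments, 7 give a value in {⊤}.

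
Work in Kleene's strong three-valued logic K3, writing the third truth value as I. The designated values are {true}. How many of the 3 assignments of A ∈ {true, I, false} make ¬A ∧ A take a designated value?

A=true: false ·
A=I: I ·
A=false: false ·

0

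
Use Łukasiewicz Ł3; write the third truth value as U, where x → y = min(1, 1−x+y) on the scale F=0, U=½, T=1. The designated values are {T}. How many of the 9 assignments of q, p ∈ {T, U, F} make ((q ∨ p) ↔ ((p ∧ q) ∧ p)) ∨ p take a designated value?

Of the 9 assignments, 5 give a value in {T}.

5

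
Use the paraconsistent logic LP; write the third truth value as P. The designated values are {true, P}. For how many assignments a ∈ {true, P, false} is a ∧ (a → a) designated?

2

a=true: true ✓
a=P: P ✓
a=false: false ·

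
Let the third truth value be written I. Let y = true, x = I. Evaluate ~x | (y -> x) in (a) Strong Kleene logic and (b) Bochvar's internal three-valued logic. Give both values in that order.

In Strong Kleene logic: ~x = ~I = I
y -> x = true -> I = I  [~true | I]
~x | (y -> x) = I | I = I
In Bochvar's internal three-valued logic: ~x = ~I = I
y -> x = true -> I = I
~x | (y -> x) = I | I = I

I; I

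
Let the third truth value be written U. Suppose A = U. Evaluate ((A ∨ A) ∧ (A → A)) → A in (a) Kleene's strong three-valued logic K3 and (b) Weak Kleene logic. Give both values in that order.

U; U

In Kleene's strong three-valued logic K3: A ∨ A = U ∨ U = U
A → A = U → U = U
(A ∨ A) ∧ (A → A) = U ∧ U = U
((A ∨ A) ∧ (A → A)) → A = U → U = U
In Weak Kleene logic: A ∨ A = U ∨ U = U
A → A = U → U = U  [any arg is the third value ⇒ result is the third value]
(A ∨ A) ∧ (A → A) = U ∧ U = U
((A ∨ A) ∧ (A → A)) → A = U → U = U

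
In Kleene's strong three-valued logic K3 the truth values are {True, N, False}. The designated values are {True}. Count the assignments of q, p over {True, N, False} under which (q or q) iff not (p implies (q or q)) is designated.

Designated under: (q=False, p=False).

1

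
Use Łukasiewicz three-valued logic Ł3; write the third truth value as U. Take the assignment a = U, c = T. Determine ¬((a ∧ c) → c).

F

a ∧ c = U ∧ T = U
(a ∧ c) → c = U → T = T  [min(1, 1−½+1)]
¬((a ∧ c) → c) = ¬T = F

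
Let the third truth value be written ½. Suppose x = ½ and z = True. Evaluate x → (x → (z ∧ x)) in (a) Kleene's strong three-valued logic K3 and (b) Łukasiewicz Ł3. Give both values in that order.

In Kleene's strong three-valued logic K3: z ∧ x = True ∧ ½ = ½
x → (z ∧ x) = ½ → ½ = ½  [¬½ ∨ ½]
x → (x → (z ∧ x)) = ½ → ½ = ½
In Łukasiewicz Ł3: z ∧ x = True ∧ ½ = ½
x → (z ∧ x) = ½ → ½ = True
x → (x → (z ∧ x)) = ½ → True = True
They differ because Kleene's strong three-valued logic K3 and Łukasiewicz Ł3 treat ½ differently under implication.

½; True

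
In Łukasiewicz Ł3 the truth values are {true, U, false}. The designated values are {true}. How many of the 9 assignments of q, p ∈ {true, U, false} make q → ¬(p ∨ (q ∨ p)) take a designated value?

5

Of the 9 assignments, 5 give a value in {true}.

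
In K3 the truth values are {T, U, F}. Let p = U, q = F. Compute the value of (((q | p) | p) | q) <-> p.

U

q | p = F | U = U
(q | p) | p = U | U = U
((q | p) | p) | q = U | F = U
(((q | p) | p) | q) <-> p = U <-> U = U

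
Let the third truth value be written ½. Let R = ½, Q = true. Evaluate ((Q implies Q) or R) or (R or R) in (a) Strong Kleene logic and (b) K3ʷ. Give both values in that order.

In Strong Kleene logic: Q implies Q = true implies true = true
(Q implies Q) or R = true or ½ = true
R or R = ½ or ½ = ½
((Q implies Q) or R) or (R or R) = true or ½ = true
In K3ʷ: Q implies Q = true implies true = true
(Q implies Q) or R = true or ½ = ½
R or R = ½ or ½ = ½
((Q implies Q) or R) or (R or R) = ½ or ½ = ½
They differ because Strong Kleene logic and K3ʷ treat ½ differently under the binary connectives.

true; ½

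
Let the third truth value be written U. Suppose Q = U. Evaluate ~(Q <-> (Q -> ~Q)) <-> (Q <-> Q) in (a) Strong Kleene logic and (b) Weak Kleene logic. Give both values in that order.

U; U

In Strong Kleene logic: ~Q = ~U = U
Q -> ~Q = U -> U = U  [~U | U]
Q <-> (Q -> ~Q) = U <-> U = U
~(Q <-> (Q -> ~Q)) = ~U = U
Q <-> Q = U <-> U = U
~(Q <-> (Q -> ~Q)) <-> (Q <-> Q) = U <-> U = U
In Weak Kleene logic: ~Q = ~U = U
Q -> ~Q = U -> U = U
Q <-> (Q -> ~Q) = U <-> U = U
~(Q <-> (Q -> ~Q)) = ~U = U
Q <-> Q = U <-> U = U
~(Q <-> (Q -> ~Q)) <-> (Q <-> Q) = U <-> U = U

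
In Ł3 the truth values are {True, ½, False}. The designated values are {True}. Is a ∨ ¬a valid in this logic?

No

Countermodel: a=½ gives ½, which is not designated.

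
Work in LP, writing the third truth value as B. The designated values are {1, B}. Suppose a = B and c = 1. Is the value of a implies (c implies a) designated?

Yes

c implies a = 1 implies B = B  [not 1 or B]
a implies (c implies a) = B implies B = B
B ∈ {1, B}.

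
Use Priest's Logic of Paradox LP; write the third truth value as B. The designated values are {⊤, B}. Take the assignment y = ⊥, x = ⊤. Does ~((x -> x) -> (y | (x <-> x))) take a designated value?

No

x -> x = ⊤ -> ⊤ = ⊤
x <-> x = ⊤ <-> ⊤ = ⊤
y | (x <-> x) = ⊥ | ⊤ = ⊤
(x -> x) -> (y | (x <-> x)) = ⊤ -> ⊤ = ⊤
~((x -> x) -> (y | (x <-> x))) = ~⊤ = ⊥
⊥ ∉ {⊤, B}.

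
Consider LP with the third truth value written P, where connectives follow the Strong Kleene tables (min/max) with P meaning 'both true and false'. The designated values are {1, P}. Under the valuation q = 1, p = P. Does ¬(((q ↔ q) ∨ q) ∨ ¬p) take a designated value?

q ↔ q = 1 ↔ 1 = 1
(q ↔ q) ∨ q = 1 ∨ 1 = 1
¬p = ¬P = P
((q ↔ q) ∨ q) ∨ ¬p = 1 ∨ P = 1
¬(((q ↔ q) ∨ q) ∨ ¬p) = ¬1 = 0
0 ∉ {1, P}.

No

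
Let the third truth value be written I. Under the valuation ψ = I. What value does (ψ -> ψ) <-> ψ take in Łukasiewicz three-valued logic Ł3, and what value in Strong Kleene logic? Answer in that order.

In Łukasiewicz three-valued logic Ł3: ψ -> ψ = I -> I = true  [min(1, 1−½+½)]
(ψ -> ψ) <-> ψ = true <-> I = I
In Strong Kleene logic: ψ -> ψ = I -> I = I  [~I | I]
(ψ -> ψ) <-> ψ = I <-> I = I

I; I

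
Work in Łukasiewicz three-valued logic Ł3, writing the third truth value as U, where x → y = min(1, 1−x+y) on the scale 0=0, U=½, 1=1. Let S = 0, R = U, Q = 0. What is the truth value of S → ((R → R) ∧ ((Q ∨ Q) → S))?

1

R → R = U → U = 1  [min(1, 1−½+½)]
Q ∨ Q = 0 ∨ 0 = 0
(Q ∨ Q) → S = 0 → 0 = 1
(R → R) ∧ ((Q ∨ Q) → S) = 1 ∧ 1 = 1
S → ((R → R) ∧ ((Q ∨ Q) → S)) = 0 → 1 = 1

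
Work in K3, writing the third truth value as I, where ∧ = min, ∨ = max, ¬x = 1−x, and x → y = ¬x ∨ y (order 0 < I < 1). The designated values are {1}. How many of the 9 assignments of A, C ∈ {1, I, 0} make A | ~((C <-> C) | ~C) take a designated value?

Designated under: (A=1, C=1); (A=1, C=I); (A=1, C=0).

3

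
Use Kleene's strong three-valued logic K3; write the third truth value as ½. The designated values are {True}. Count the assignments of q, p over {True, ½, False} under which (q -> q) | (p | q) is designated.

7

Of the 9 assignments, 7 give a value in {True}.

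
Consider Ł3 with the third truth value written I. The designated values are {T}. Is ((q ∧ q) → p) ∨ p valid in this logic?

No

Countermodel: q=T, p=I gives I, which is not designated.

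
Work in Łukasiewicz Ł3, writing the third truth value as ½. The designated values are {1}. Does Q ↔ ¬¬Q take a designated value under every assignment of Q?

Every assignment of Q over {1, ½, 0} gives a value in {1}.
In particular, with Q=½: Q ↔ ¬¬Q = 1.

Yes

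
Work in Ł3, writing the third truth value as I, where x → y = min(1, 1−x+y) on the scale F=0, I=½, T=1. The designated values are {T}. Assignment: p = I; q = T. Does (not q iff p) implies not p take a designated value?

not q = not T = F
not q iff p = F iff I = I  [1 − |0−½|]
not p = not I = I
(not q iff p) implies not p = I implies I = T
T ∈ {T}.

Yes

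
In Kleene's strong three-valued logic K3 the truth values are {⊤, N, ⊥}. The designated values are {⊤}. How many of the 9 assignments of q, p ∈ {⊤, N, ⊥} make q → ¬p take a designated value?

Of the 9 assignments, 5 give a value in {⊤}.

5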